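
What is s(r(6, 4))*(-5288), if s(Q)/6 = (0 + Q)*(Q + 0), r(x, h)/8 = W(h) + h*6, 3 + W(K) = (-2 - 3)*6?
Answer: -164477952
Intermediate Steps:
W(K) = -33 (W(K) = -3 + (-2 - 3)*6 = -3 - 5*6 = -3 - 30 = -33)
r(x, h) = -264 + 48*h (r(x, h) = 8*(-33 + h*6) = 8*(-33 + 6*h) = -264 + 48*h)
s(Q) = 6*Q² (s(Q) = 6*((0 + Q)*(Q + 0)) = 6*(Q*Q) = 6*Q²)
s(r(6, 4))*(-5288) = (6*(-264 + 48*4)²)*(-5288) = (6*(-264 + 192)²)*(-5288) = (6*(-72)²)*(-5288) = (6*5184)*(-5288) = 31104*(-5288) = -164477952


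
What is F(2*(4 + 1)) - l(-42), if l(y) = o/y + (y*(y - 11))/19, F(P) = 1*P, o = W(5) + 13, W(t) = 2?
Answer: -28409/266 ≈ -106.80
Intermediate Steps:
o = 15 (o = 2 + 13 = 15)
F(P) = P
l(y) = 15/y + y*(-11 + y)/19 (l(y) = 15/y + (y*(y - 11))/19 = 15/y + (y*(-11 + y))*(1/19) = 15/y + y*(-11 + y)/19)
F(2*(4 + 1)) - l(-42) = 2*(4 + 1) - (285 + (-42)²*(-11 - 42))/(19*(-42)) = 2*5 - (-1)*(285 + 1764*(-53))/(19*42) = 10 - (-1)*(285 - 93492)/(19*42) = 10 - (-1)*(-93207)/(19*42) = 10 - 1*31069/266 = 10 - 31069/266 = -28409/266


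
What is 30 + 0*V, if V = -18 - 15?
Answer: 30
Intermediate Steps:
V = -33
30 + 0*V = 30 + 0*(-33) = 30 + 0 = 30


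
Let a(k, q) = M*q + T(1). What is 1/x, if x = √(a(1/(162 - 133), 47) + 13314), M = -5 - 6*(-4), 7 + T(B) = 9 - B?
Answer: √222/1776 ≈ 0.0083894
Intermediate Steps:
T(B) = 2 - B (T(B) = -7 + (9 - B) = 2 - B)
M = 19 (M = -5 + 24 = 19)
a(k, q) = 1 + 19*q (a(k, q) = 19*q + (2 - 1*1) = 19*q + (2 - 1) = 19*q + 1 = 1 + 19*q)
x = 8*√222 (x = √((1 + 19*47) + 13314) = √((1 + 893) + 13314) = √(894 + 13314) = √14208 = 8*√222 ≈ 119.20)
1/x = 1/(8*√222) = √222/1776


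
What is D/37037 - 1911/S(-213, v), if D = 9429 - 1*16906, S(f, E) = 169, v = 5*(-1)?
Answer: -426280/37037 ≈ -11.510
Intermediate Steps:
v = -5
D = -7477 (D = 9429 - 16906 = -7477)
D/37037 - 1911/S(-213, v) = -7477/37037 - 1911/169 = -7477*1/37037 - 1911*1/169 = -7477/37037 - 147/13 = -426280/37037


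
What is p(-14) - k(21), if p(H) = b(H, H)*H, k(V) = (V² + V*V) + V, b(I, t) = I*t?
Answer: -3647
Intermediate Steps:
k(V) = V + 2*V² (k(V) = (V² + V²) + V = 2*V² + V = V + 2*V²)
p(H) = H³ (p(H) = (H*H)*H = H²*H = H³)
p(-14) - k(21) = (-14)³ - 21*(1 + 2*21) = -2744 - 21*(1 + 42) = -2744 - 21*43 = -2744 - 1*903 = -2744 - 903 = -3647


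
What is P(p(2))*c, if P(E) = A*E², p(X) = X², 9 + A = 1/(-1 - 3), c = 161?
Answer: -23828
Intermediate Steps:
A = -37/4 (A = -9 + 1/(-1 - 3) = -9 + 1/(-4) = -9 - ¼ = -37/4 ≈ -9.2500)
P(E) = -37*E²/4
P(p(2))*c = -37*(2²)²/4*161 = -37/4*4²*161 = -37/4*16*161 = -148*161 = -23828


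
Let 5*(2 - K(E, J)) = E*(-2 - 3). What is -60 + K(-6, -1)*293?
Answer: -1232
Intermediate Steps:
K(E, J) = 2 + E (K(E, J) = 2 - E*(-2 - 3)/5 = 2 - E*(-5)/5 = 2 - (-1)*E = 2 + E)
-60 + K(-6, -1)*293 = -60 + (2 - 6)*293 = -60 - 4*293 = -60 - 1172 = -1232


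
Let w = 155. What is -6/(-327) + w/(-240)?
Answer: -3283/5232 ≈ -0.62748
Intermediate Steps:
-6/(-327) + w/(-240) = -6/(-327) + 155/(-240) = -6*(-1/327) + 155*(-1/240) = 2/109 - 31/48 = -3283/5232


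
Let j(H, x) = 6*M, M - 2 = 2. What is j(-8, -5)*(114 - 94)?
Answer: 480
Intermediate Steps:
M = 4 (M = 2 + 2 = 4)
j(H, x) = 24 (j(H, x) = 6*4 = 24)
j(-8, -5)*(114 - 94) = 24*(114 - 94) = 24*20 = 480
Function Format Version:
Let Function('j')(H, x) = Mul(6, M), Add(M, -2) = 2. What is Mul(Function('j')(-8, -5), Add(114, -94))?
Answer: 480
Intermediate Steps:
M = 4 (M = Add(2, 2) = 4)
Function('j')(H, x) = 24 (Function('j')(H, x) = Mul(6, 4) = 24)
Mul(Function('j')(-8, -5), Add(114, -94)) = Mul(24, Add(114, -94)) = Mul(24, 20) = 480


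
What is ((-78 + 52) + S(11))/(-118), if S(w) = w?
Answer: 15/118 ≈ 0.12712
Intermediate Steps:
((-78 + 52) + S(11))/(-118) = ((-78 + 52) + 11)/(-118) = (-26 + 11)*(-1/118) = -15*(-1/118) = 15/118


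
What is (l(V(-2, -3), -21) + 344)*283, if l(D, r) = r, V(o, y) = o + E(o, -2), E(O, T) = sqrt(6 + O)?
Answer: 91409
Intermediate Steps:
V(o, y) = o + sqrt(6 + o)
(l(V(-2, -3), -21) + 344)*283 = (-21 + 344)*283 = 323*283 = 91409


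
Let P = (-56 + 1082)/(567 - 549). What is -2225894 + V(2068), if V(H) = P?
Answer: -2225837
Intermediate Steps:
P = 57 (P = 1026/18 = 1026*(1/18) = 57)
V(H) = 57
-2225894 + V(2068) = -2225894 + 57 = -2225837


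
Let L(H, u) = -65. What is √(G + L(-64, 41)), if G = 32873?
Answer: 2*√8202 ≈ 181.13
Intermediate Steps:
√(G + L(-64, 41)) = √(32873 - 65) = √32808 = 2*√8202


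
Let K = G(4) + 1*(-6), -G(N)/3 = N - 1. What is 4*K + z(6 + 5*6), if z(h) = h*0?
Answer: -60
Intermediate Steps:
G(N) = 3 - 3*N (G(N) = -3*(N - 1) = -3*(-1 + N) = 3 - 3*N)
z(h) = 0
K = -15 (K = (3 - 3*4) + 1*(-6) = (3 - 12) - 6 = -9 - 6 = -15)
4*K + z(6 + 5*6) = 4*(-15) + 0 = -60 + 0 = -60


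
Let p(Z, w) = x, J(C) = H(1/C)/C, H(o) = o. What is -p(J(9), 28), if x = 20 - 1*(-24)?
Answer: -44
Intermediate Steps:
x = 44 (x = 20 + 24 = 44)
J(C) = C⁻² (J(C) = 1/(C*C) = C⁻²)
p(Z, w) = 44
-p(J(9), 28) = -1*44 = -44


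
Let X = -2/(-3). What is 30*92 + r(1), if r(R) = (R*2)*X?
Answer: 8284/3 ≈ 2761.3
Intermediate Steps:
X = 2/3 (X = -2*(-1/3) = 2/3 ≈ 0.66667)
r(R) = 4*R/3 (r(R) = (R*2)*(2/3) = (2*R)*(2/3) = 4*R/3)
30*92 + r(1) = 30*92 + (4/3)*1 = 2760 + 4/3 = 8284/3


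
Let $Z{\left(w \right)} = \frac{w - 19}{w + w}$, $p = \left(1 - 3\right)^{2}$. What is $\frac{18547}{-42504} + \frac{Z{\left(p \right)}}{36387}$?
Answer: $- \frac{9374297}{21480459} \approx -0.43641$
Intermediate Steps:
$p = 4$ ($p = \left(-2\right)^{2} = 4$)
$Z{\left(w \right)} = \frac{-19 + w}{2 w}$
$\frac{18547}{-42504} + \frac{Z{\left(p \right)}}{36387} = \frac{18547}{-42504} + \frac{\frac{1}{2} \cdot \frac{1}{4} \left(-19 + 4\right)}{36387} = 18547 \left(- \frac{1}{42504}\right) + \frac{1}{2} \cdot \frac{1}{4} \left(-15\right) \frac{1}{36387} = - \frac{18547}{42504} - \frac{5}{97032} = - \frac{9374297}{21480459}$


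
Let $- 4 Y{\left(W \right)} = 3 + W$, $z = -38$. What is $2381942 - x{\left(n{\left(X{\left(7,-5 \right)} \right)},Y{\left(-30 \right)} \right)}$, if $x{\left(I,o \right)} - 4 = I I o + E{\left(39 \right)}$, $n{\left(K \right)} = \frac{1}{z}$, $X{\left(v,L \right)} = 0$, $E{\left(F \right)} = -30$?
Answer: $\frac{13758247141}{5776} \approx 2.382 \cdot 10^{6}$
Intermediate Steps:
$Y{\left(W \right)} = - \frac{3}{4} - \frac{W}{4}$ ($Y{\left(W \right)} = - \frac{3 + W}{4} = - \frac{3}{4} - \frac{W}{4}$)
$n{\left(K \right)} = - \frac{1}{38}$ ($n{\left(K \right)} = \frac{1}{-38} = - \frac{1}{38}$)
$x{\left(I,o \right)} = -26 + o I^{2}$ ($x{\left(I,o \right)} = 4 + \left(I I o - 30\right) = 4 + \left(I^{2} o - 30\right) = 4 + \left(o I^{2} - 30\right) = 4 + \left(-30 + o I^{2}\right) = -26 + o I^{2}$)
$2381942 - x{\left(n{\left(X{\left(7,-5 \right)} \right)},Y{\left(-30 \right)} \right)} = 2381942 - \left(-26 + \left(- \frac{3}{4} - - \frac{15}{2}\right) \left(- \frac{1}{38}\right)^{2}\right) = 2381942 - \left(-26 + \left(- \frac{3}{4} + \frac{15}{2}\right) \frac{1}{1444}\right) = 2381942 - \left(-26 + \frac{27}{4} \cdot \frac{1}{1444}\right) = 2381942 - \left(-26 + \frac{27}{5776}\right) = 2381942 - - \frac{150149}{5776} = 2381942 + \frac{150149}{5776} = \frac{13758247141}{5776}$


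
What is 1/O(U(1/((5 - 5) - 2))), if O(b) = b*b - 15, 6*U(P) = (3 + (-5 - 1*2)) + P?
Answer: -16/231 ≈ -0.069264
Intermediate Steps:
U(P) = -⅔ + P/6 (U(P) = ((3 + (-5 - 1*2)) + P)/6 = ((3 + (-5 - 2)) + P)/6 = ((3 - 7) + P)/6 = (-4 + P)/6 = -⅔ + P/6)
O(b) = -15 + b² (O(b) = b² - 15 = -15 + b²)
1/O(U(1/((5 - 5) - 2))) = 1/(-15 + (-⅔ + 1/(6*((5 - 5) - 2)))²) = 1/(-15 + (-⅔ + 1/(6*(0 - 2)))²) = 1/(-15 + (-⅔ + (⅙)/(-2))²) = 1/(-15 + (-⅔ + (⅙)*(-½))²) = 1/(-15 + (-⅔ - 1/12)²) = 1/(-15 + (-¾)²) = 1/(-15 + 9/16) = 1/(-231/16) = -16/231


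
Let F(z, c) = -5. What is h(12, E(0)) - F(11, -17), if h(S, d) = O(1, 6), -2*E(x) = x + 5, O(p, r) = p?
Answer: 6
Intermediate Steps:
E(x) = -5/2 - x/2 (E(x) = -(x + 5)/2 = -(5 + x)/2 = -5/2 - x/2)
h(S, d) = 1
h(12, E(0)) - F(11, -17) = 1 - 1*(-5) = 1 + 5 = 6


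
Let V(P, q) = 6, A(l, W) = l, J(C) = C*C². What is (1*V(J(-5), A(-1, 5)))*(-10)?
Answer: -60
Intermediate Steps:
J(C) = C³
(1*V(J(-5), A(-1, 5)))*(-10) = (1*6)*(-10) = 6*(-10) = -60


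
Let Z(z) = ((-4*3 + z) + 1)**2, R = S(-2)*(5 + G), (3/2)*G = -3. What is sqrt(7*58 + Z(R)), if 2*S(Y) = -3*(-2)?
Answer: sqrt(410) ≈ 20.248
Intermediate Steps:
G = -2 (G = (2/3)*(-3) = -2)
S(Y) = 3 (S(Y) = (-3*(-2))/2 = (1/2)*6 = 3)
R = 9 (R = 3*(5 - 2) = 3*3 = 9)
Z(z) = (-11 + z)**2 (Z(z) = ((-12 + z) + 1)**2 = (-11 + z)**2)
sqrt(7*58 + Z(R)) = sqrt(7*58 + (-11 + 9)**2) = sqrt(406 + (-2)**2) = sqrt(406 + 4) = sqrt(410)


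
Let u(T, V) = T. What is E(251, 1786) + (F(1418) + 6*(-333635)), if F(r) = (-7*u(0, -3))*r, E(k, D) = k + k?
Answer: -2001308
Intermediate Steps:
E(k, D) = 2*k
F(r) = 0 (F(r) = (-7*0)*r = 0*r = 0)
E(251, 1786) + (F(1418) + 6*(-333635)) = 2*251 + (0 + 6*(-333635)) = 502 + (0 - 2001810) = 502 - 2001810 = -2001308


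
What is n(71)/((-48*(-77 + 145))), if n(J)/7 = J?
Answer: -497/3264 ≈ -0.15227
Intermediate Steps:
n(J) = 7*J
n(71)/((-48*(-77 + 145))) = (7*71)/((-48*(-77 + 145))) = 497/((-48*68)) = 497/(-3264) = 497*(-1/3264) = -497/3264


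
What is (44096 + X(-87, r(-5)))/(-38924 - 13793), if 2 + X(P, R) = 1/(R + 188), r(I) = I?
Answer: -474659/567483 ≈ -0.83643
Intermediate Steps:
X(P, R) = -2 + 1/(188 + R) (X(P, R) = -2 + 1/(R + 188) = -2 + 1/(188 + R))
(44096 + X(-87, r(-5)))/(-38924 - 13793) = (44096 + (-375 - 2*(-5))/(188 - 5))/(-38924 - 13793) = (44096 + (-375 + 10)/183)/(-52717) = (44096 + (1/183)*(-365))*(-1/52717) = (44096 - 365/183)*(-1/52717) = (8069203/183)*(-1/52717) = -474659/567483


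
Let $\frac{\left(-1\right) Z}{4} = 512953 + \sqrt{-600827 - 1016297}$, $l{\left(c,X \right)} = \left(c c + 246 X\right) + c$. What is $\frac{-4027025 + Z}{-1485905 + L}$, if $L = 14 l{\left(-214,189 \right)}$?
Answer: $\frac{6078837}{196841} + \frac{8 i \sqrt{404281}}{196841} \approx 30.882 + 0.025841 i$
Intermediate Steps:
$l{\left(c,X \right)} = c + c^{2} + 246 X$ ($l{\left(c,X \right)} = \left(c^{2} + 246 X\right) + c = c + c^{2} + 246 X$)
$Z = -2051812 - 8 i \sqrt{404281}$ ($Z = - 4 \left(512953 + \sqrt{-600827 - 1016297}\right) = - 4 \left(512953 + \sqrt{-1617124}\right) = - 4 \left(512953 + 2 i \sqrt{404281}\right) = -2051812 - 8 i \sqrt{404281} \approx -2.0518 \cdot 10^{6} - 5086.6 i$)
$L = 1289064$ ($L = 14 \left(-214 + \left(-214\right)^{2} + 246 \cdot 189\right) = 14 \left(-214 + 45796 + 46494\right) = 14 \cdot 92076 = 1289064$)
$\frac{-4027025 + Z}{-1485905 + L} = \frac{-4027025 - \left(2051812 + 8 i \sqrt{404281}\right)}{-1485905 + 1289064} = \frac{-6078837 - 8 i \sqrt{404281}}{-196841} = \left(-6078837 - 8 i \sqrt{404281}\right) \left(- \frac{1}{196841}\right) = \frac{6078837}{196841} + \frac{8 i \sqrt{404281}}{196841}$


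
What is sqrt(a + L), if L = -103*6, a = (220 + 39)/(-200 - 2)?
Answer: I*sqrt(25269190)/202 ≈ 24.885*I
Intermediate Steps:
a = -259/202 (a = 259/(-202) = 259*(-1/202) = -259/202 ≈ -1.2822)
L = -618
sqrt(a + L) = sqrt(-259/202 - 618) = sqrt(-125095/202) = I*sqrt(25269190)/202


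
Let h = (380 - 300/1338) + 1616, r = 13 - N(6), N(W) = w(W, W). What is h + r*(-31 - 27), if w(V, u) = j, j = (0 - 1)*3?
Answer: 238114/223 ≈ 1067.8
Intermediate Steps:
j = -3 (j = -1*3 = -3)
w(V, u) = -3
N(W) = -3
r = 16 (r = 13 - 1*(-3) = 13 + 3 = 16)
h = 445058/223 (h = (380 - 300*1/1338) + 1616 = (380 - 50/223) + 1616 = 84690/223 + 1616 = 445058/223 ≈ 1995.8)
h + r*(-31 - 27) = 445058/223 + 16*(-31 - 27) = 445058/223 + 16*(-58) = 445058/223 - 928 = 238114/223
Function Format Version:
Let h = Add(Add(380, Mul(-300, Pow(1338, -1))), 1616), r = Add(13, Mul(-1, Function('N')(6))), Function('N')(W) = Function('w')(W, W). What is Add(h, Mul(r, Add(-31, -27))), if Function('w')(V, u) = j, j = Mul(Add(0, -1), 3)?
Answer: Rational(238114, 223) ≈ 1067.8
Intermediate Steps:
j = -3 (j = Mul(-1, 3) = -3)
Function('w')(V, u) = -3
Function('N')(W) = -3
r = 16 (r = Add(13, Mul(-1, -3)) = Add(13, 3) = 16)
h = Rational(445058, 223) (h = Add(Add(380, Mul(-300, Rational(1, 1338))), 1616) = Add(Add(380, Rational(-50, 223)), 1616) = Add(Rational(84690, 223), 1616) = Rational(445058, 223) ≈ 1995.8)
Add(h, Mul(r, Add(-31, -27))) = Add(Rational(445058, 223), Mul(16, Add(-31, -27))) = Add(Rational(445058, 223), Mul(16, -58)) = Add(Rational(445058, 223), -928) = Rational(238114, 223)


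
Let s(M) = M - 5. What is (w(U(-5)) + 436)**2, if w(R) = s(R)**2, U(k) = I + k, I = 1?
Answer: 267289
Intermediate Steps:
U(k) = 1 + k
s(M) = -5 + M
w(R) = (-5 + R)**2
(w(U(-5)) + 436)**2 = ((-5 + (1 - 5))**2 + 436)**2 = ((-5 - 4)**2 + 436)**2 = ((-9)**2 + 436)**2 = (81 + 436)**2 = 517**2 = 267289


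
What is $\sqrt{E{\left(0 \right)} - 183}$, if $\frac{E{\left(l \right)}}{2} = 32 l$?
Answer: $i \sqrt{183} \approx 13.528 i$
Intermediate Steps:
$E{\left(l \right)} = 64 l$ ($E{\left(l \right)} = 2 \cdot 32 l = 64 l$)
$\sqrt{E{\left(0 \right)} - 183} = \sqrt{64 \cdot 0 - 183} = \sqrt{0 - 183} = \sqrt{-183} = i \sqrt{183}$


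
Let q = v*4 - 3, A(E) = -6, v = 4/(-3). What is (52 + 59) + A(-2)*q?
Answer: 161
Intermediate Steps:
v = -4/3 (v = 4*(-⅓) = -4/3 ≈ -1.3333)
q = -25/3 (q = -4/3*4 - 3 = -16/3 - 3 = -25/3 ≈ -8.3333)
(52 + 59) + A(-2)*q = (52 + 59) - 6*(-25/3) = 111 + 50 = 161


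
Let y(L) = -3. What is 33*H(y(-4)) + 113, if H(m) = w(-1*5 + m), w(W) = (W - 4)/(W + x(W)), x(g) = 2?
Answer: 179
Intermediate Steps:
w(W) = (-4 + W)/(2 + W) (w(W) = (W - 4)/(W + 2) = (-4 + W)/(2 + W))
H(m) = (-9 + m)/(-3 + m) (H(m) = (-4 + (-1*5 + m))/(2 + (-1*5 + m)) = (-4 + (-5 + m))/(2 + (-5 + m)) = (-9 + m)/(-3 + m))
33*H(y(-4)) + 113 = 33*((-9 - 3)/(-3 - 3)) + 113 = 33*(-12/(-6)) + 113 = 33*(-1/6*(-12)) + 113 = 33*2 + 113 = 66 + 113 = 179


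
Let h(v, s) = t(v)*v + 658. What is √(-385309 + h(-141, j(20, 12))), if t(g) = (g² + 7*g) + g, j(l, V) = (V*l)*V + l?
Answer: 6*I*√84134 ≈ 1740.4*I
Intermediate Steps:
j(l, V) = l + l*V² (j(l, V) = l*V² + l = l + l*V²)
t(g) = g² + 8*g
h(v, s) = 658 + v²*(8 + v) (h(v, s) = (v*(8 + v))*v + 658 = v²*(8 + v) + 658 = 658 + v²*(8 + v))
√(-385309 + h(-141, j(20, 12))) = √(-385309 + (658 + (-141)²*(8 - 141))) = √(-385309 + (658 + 19881*(-133))) = √(-385309 + (658 - 2644173)) = √(-385309 - 2643515) = √(-3028824) = 6*I*√84134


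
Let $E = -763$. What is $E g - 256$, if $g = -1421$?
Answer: $1083967$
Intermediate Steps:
$E g - 256 = \left(-763\right) \left(-1421\right) - 256 = 1084223 - 256 = 1083967$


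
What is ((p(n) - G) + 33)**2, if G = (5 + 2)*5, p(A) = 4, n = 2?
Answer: 4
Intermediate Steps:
G = 35 (G = 7*5 = 35)
((p(n) - G) + 33)**2 = ((4 - 1*35) + 33)**2 = ((4 - 35) + 33)**2 = (-31 + 33)**2 = 2**2 = 4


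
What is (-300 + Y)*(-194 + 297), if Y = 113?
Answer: -19261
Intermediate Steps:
(-300 + Y)*(-194 + 297) = (-300 + 113)*(-194 + 297) = -187*103 = -19261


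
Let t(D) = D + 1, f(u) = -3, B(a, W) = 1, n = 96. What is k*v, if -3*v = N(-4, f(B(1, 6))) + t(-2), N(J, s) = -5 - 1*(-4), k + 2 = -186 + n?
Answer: -184/3 ≈ -61.333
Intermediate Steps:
k = -92 (k = -2 + (-186 + 96) = -2 - 90 = -92)
N(J, s) = -1 (N(J, s) = -5 + 4 = -1)
t(D) = 1 + D
v = ⅔ (v = -(-1 + (1 - 2))/3 = -(-1 - 1)/3 = -⅓*(-2) = ⅔ ≈ 0.66667)
k*v = -92*⅔ = -184/3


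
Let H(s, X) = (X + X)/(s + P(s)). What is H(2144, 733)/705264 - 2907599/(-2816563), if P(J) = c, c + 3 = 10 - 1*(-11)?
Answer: 2216727582668695/2147320547130192 ≈ 1.0323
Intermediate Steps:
c = 18 (c = -3 + (10 - 1*(-11)) = -3 + (10 + 11) = -3 + 21 = 18)
P(J) = 18
H(s, X) = 2*X/(18 + s) (H(s, X) = (X + X)/(s + 18) = (2*X)/(18 + s) = 2*X/(18 + s))
H(2144, 733)/705264 - 2907599/(-2816563) = (2*733/(18 + 2144))/705264 - 2907599/(-2816563) = (2*733/2162)*(1/705264) - 2907599*(-1/2816563) = (2*733*(1/2162))*(1/705264) + 2907599/2816563 = (733/1081)*(1/705264) + 2907599/2816563 = 733/762390384 + 2907599/2816563 = 2216727582668695/2147320547130192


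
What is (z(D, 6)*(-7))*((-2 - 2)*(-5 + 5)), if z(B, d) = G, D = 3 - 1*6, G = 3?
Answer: 0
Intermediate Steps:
D = -3 (D = 3 - 6 = -3)
z(B, d) = 3
(z(D, 6)*(-7))*((-2 - 2)*(-5 + 5)) = (3*(-7))*((-2 - 2)*(-5 + 5)) = -(-84)*0 = -21*0 = 0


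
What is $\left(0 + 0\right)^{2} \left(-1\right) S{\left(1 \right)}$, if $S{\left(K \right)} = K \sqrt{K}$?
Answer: $0$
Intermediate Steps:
$S{\left(K \right)} = K^{\frac{3}{2}}$
$\left(0 + 0\right)^{2} \left(-1\right) S{\left(1 \right)} = \left(0 + 0\right)^{2} \left(-1\right) 1^{\frac{3}{2}} = 0^{2} \left(-1\right) 1 = 0 \left(-1\right) 1 = 0 \cdot 1 = 0$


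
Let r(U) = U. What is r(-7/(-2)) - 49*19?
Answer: -1855/2 ≈ -927.50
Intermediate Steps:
r(-7/(-2)) - 49*19 = -7/(-2) - 49*19 = -7*(-½) - 931 = 7/2 - 931 = -1855/2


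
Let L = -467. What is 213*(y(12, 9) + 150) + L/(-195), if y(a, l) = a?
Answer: 6729137/195 ≈ 34508.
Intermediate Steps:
213*(y(12, 9) + 150) + L/(-195) = 213*(12 + 150) - 467/(-195) = 213*162 - 467*(-1/195) = 34506 + 467/195 = 6729137/195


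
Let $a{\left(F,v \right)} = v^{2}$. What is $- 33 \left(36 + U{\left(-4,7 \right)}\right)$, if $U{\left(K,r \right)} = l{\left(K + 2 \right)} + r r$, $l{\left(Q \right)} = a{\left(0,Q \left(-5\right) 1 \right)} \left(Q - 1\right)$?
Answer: $7095$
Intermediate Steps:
$l{\left(Q \right)} = 25 Q^{2} \left(-1 + Q\right)$ ($l{\left(Q \right)} = \left(Q \left(-5\right) 1\right)^{2} \left(Q - 1\right) = \left(- 5 Q 1\right)^{2} \left(-1 + Q\right) = \left(- 5 Q\right)^{2} \left(-1 + Q\right) = 25 Q^{2} \left(-1 + Q\right)$)
$U{\left(K,r \right)} = r^{2} + 25 \left(2 + K\right)^{2} \left(1 + K\right)$ ($U{\left(K,r \right)} = 25 \left(K + 2\right)^{2} \left(-1 + \left(K + 2\right)\right) + r r = 25 \left(2 + K\right)^{2} \left(-1 + \left(2 + K\right)\right) + r^{2} = 25 \left(2 + K\right)^{2} \left(1 + K\right) + r^{2} = r^{2} + 25 \left(2 + K\right)^{2} \left(1 + K\right)$)
$- 33 \left(36 + U{\left(-4,7 \right)}\right) = - 33 \left(36 + \left(7^{2} + 25 \left(2 - 4\right)^{2} \left(1 - 4\right)\right)\right) = - 33 \left(36 + \left(49 + 25 \left(-2\right)^{2} \left(-3\right)\right)\right) = - 33 \left(36 + \left(49 + 25 \cdot 4 \left(-3\right)\right)\right) = - 33 \left(36 + \left(49 - 300\right)\right) = - 33 \left(36 - 251\right) = \left(-33\right) \left(-215\right) = 7095$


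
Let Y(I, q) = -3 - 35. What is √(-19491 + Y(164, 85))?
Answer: I*√19529 ≈ 139.75*I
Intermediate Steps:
Y(I, q) = -38
√(-19491 + Y(164, 85)) = √(-19491 - 38) = √(-19529) = I*√19529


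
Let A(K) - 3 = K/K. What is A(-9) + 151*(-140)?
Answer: -21136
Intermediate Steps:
A(K) = 4 (A(K) = 3 + K/K = 3 + 1 = 4)
A(-9) + 151*(-140) = 4 + 151*(-140) = 4 - 21140 = -21136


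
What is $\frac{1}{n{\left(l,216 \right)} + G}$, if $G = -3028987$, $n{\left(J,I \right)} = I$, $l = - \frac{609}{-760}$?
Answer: $- \frac{1}{3028771} \approx -3.3017 \cdot 10^{-7}$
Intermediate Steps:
$l = \frac{609}{760}$ ($l = \left(-609\right) \left(- \frac{1}{760}\right) = \frac{609}{760} \approx 0.80132$)
$\frac{1}{n{\left(l,216 \right)} + G} = \frac{1}{216 - 3028987} = \frac{1}{-3028771} = - \frac{1}{3028771}$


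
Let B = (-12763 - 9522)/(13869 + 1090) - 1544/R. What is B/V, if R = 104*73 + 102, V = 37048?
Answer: -97278743/2132011370104 ≈ -4.5628e-5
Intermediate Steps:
R = 7694 (R = 7592 + 102 = 7694)
B = -97278743/57547273 (B = (-12763 - 9522)/(13869 + 1090) - 1544/7694 = -22285/14959 - 1544*1/7694 = -22285*1/14959 - 772/3847 = -22285/14959 - 772/3847 = -97278743/57547273 ≈ -1.6904)
B/V = -97278743/57547273/37048 = -97278743/57547273*1/37048 = -97278743/2132011370104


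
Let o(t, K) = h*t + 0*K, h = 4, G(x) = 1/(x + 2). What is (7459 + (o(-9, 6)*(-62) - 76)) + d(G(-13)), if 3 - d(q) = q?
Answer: 105799/11 ≈ 9618.1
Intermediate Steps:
G(x) = 1/(2 + x)
d(q) = 3 - q
o(t, K) = 4*t (o(t, K) = 4*t + 0*K = 4*t + 0 = 4*t)
(7459 + (o(-9, 6)*(-62) - 76)) + d(G(-13)) = (7459 + ((4*(-9))*(-62) - 76)) + (3 - 1/(2 - 13)) = (7459 + (-36*(-62) - 76)) + (3 - 1/(-11)) = (7459 + (2232 - 76)) + (3 - 1*(-1/11)) = (7459 + 2156) + (3 + 1/11) = 9615 + 34/11 = 105799/11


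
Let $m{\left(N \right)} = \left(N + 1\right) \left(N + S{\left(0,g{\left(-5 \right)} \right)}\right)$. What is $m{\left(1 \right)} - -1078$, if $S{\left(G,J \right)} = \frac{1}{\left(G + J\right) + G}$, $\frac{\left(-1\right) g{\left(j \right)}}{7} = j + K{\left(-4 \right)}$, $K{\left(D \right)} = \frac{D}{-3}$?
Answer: $\frac{83166}{77} \approx 1080.1$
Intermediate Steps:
$K{\left(D \right)} = - \frac{D}{3}$ ($K{\left(D \right)} = D \left(- \frac{1}{3}\right) = - \frac{D}{3}$)
$g{\left(j \right)} = - \frac{28}{3} - 7 j$ ($g{\left(j \right)} = - 7 \left(j - - \frac{4}{3}\right) = - 7 \left(j + \frac{4}{3}\right) = - 7 \left(\frac{4}{3} + j\right) = - \frac{28}{3} - 7 j$)
$S{\left(G,J \right)} = \frac{1}{J + 2 G}$
$m{\left(N \right)} = \left(1 + N\right) \left(\frac{3}{77} + N\right)$ ($m{\left(N \right)} = \left(N + 1\right) \left(N + \frac{1}{\left(- \frac{28}{3} - -35\right) + 2 \cdot 0}\right) = \left(1 + N\right) \left(N + \frac{1}{\left(- \frac{28}{3} + 35\right) + 0}\right) = \left(1 + N\right) \left(N + \frac{1}{\frac{77}{3} + 0}\right) = \left(1 + N\right) \left(N + \frac{1}{\frac{77}{3}}\right) = \left(1 + N\right) \left(N + \frac{3}{77}\right) = \left(1 + N\right) \left(\frac{3}{77} + N\right)$)
$m{\left(1 \right)} - -1078 = \left(\frac{3}{77} + 1^{2} + \frac{80}{77} \cdot 1\right) - -1078 = \left(\frac{3}{77} + 1 + \frac{80}{77}\right) + 1078 = \frac{160}{77} + 1078 = \frac{83166}{77}$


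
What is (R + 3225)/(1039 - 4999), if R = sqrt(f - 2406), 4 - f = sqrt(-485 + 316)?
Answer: -215/264 - sqrt(-2402 - 13*I)/3960 ≈ -0.81443 + 0.012376*I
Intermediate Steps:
f = 4 - 13*I (f = 4 - sqrt(-485 + 316) = 4 - sqrt(-169) = 4 - 13*I ≈ 4.0 - 13.0*I)
R = sqrt(-2402 - 13*I) (R = sqrt((4 - 13*I) - 2406) = sqrt(-2402 - 13*I) ≈ 0.1326 - 49.01*I)
(R + 3225)/(1039 - 4999) = (sqrt(-2402 - 13*I) + 3225)/(1039 - 4999) = (3225 + sqrt(-2402 - 13*I))/(-3960) = (3225 + sqrt(-2402 - 13*I))*(-1/3960) = -215/264 - sqrt(-2402 - 13*I)/3960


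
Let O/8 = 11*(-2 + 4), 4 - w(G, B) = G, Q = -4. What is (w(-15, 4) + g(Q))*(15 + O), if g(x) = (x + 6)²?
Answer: 4393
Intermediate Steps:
w(G, B) = 4 - G
O = 176 (O = 8*(11*(-2 + 4)) = 8*(11*2) = 8*22 = 176)
g(x) = (6 + x)²
(w(-15, 4) + g(Q))*(15 + O) = ((4 - 1*(-15)) + (6 - 4)²)*(15 + 176) = ((4 + 15) + 2²)*191 = (19 + 4)*191 = 23*191 = 4393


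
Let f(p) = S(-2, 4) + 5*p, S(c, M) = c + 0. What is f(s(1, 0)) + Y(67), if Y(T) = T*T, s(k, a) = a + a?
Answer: 4487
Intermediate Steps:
s(k, a) = 2*a
S(c, M) = c
Y(T) = T**2
f(p) = -2 + 5*p
f(s(1, 0)) + Y(67) = (-2 + 5*(2*0)) + 67**2 = (-2 + 5*0) + 4489 = (-2 + 0) + 4489 = -2 + 4489 = 4487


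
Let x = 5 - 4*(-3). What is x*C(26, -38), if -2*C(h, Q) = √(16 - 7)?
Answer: -51/2 ≈ -25.500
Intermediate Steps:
C(h, Q) = -3/2 (C(h, Q) = -√(16 - 7)/2 = -√9/2 = -½*3 = -3/2)
x = 17 (x = 5 + 12 = 17)
x*C(26, -38) = 17*(-3/2) = -51/2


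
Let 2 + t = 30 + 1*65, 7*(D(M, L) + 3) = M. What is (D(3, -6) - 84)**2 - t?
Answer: 362679/49 ≈ 7401.6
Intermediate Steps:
D(M, L) = -3 + M/7
t = 93 (t = -2 + (30 + 1*65) = -2 + (30 + 65) = -2 + 95 = 93)
(D(3, -6) - 84)**2 - t = ((-3 + (1/7)*3) - 84)**2 - 1*93 = ((-3 + 3/7) - 84)**2 - 93 = (-18/7 - 84)**2 - 93 = (-606/7)**2 - 93 = 367236/49 - 93 = 362679/49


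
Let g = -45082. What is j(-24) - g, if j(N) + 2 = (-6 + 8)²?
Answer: 45084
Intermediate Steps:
j(N) = 2 (j(N) = -2 + (-6 + 8)² = -2 + 2² = -2 + 4 = 2)
j(-24) - g = 2 - 1*(-45082) = 2 + 45082 = 45084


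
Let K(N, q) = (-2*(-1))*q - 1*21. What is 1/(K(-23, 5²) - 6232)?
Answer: -1/6203 ≈ -0.00016121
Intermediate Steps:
K(N, q) = -21 + 2*q (K(N, q) = 2*q - 21 = -21 + 2*q)
1/(K(-23, 5²) - 6232) = 1/((-21 + 2*5²) - 6232) = 1/((-21 + 2*25) - 6232) = 1/((-21 + 50) - 6232) = 1/(29 - 6232) = 1/(-6203) = -1/6203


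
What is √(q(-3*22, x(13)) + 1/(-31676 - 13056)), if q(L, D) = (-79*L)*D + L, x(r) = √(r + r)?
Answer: √(-33015716279 + 2608240702584*√26)/22366 ≈ 162.85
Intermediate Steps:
x(r) = √2*√r (x(r) = √(2*r) = √2*√r)
q(L, D) = L - 79*D*L (q(L, D) = -79*D*L + L = L - 79*D*L)
√(q(-3*22, x(13)) + 1/(-31676 - 13056)) = √((-3*22)*(1 - 79*√2*√13) + 1/(-31676 - 13056)) = √(-66*(1 - 79*√26) + 1/(-44732)) = √((-66 + 5214*√26) - 1/44732) = √(-2952313/44732 + 5214*√26)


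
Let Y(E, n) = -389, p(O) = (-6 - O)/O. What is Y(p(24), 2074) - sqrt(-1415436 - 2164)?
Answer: -389 - 40*I*sqrt(886) ≈ -389.0 - 1190.6*I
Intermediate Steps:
p(O) = (-6 - O)/O
Y(p(24), 2074) - sqrt(-1415436 - 2164) = -389 - sqrt(-1415436 - 2164) = -389 - sqrt(-1417600) = -389 - 40*I*sqrt(886)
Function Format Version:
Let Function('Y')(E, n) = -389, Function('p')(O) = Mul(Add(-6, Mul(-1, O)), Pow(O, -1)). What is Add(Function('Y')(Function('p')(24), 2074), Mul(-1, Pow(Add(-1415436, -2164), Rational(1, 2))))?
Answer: Add(-389, Mul(-40, I, Pow(886, Rational(1, 2)))) ≈ Add(-389.00, Mul(-1190.6, I))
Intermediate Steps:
Function('p')(O) = Mul(Pow(O, -1), Add(-6, Mul(-1, O)))
Add(Function('Y')(Function('p')(24), 2074), Mul(-1, Pow(Add(-1415436, -2164), Rational(1, 2)))) = Add(-389, Mul(-1, Pow(Add(-1415436, -2164), Rational(1, 2)))) = Add(-389, Mul(-1, Pow(-1417600, Rational(1, 2)))) = Add(-389, Mul(-1, Mul(40, I, Pow(886, Rational(1, 2))))) = Add(-389, Mul(-40, I, Pow(886, Rational(1, 2))))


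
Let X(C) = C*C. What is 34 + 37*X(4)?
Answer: 626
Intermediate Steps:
X(C) = C**2
34 + 37*X(4) = 34 + 37*4**2 = 34 + 37*16 = 34 + 592 = 626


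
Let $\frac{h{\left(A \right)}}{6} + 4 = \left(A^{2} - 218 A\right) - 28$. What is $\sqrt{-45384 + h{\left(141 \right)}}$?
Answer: $3 i \sqrt{12302} \approx 332.74 i$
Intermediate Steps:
$h{\left(A \right)} = -192 - 1308 A + 6 A^{2}$ ($h{\left(A \right)} = -24 + 6 \left(\left(A^{2} - 218 A\right) - 28\right) = -24 + 6 \left(-28 + A^{2} - 218 A\right) = -24 - \left(168 - 6 A^{2} + 1308 A\right) = -192 - 1308 A + 6 A^{2}$)
$\sqrt{-45384 + h{\left(141 \right)}} = \sqrt{-45384 - \left(184620 - 119286\right)} = \sqrt{-45384 - 65334} = \sqrt{-110718} = 3 i \sqrt{12302}$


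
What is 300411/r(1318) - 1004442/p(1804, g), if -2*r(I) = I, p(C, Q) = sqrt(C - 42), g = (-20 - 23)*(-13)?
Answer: -300411/659 - 502221*sqrt(1762)/881 ≈ -24385.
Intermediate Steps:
g = 559 (g = -43*(-13) = 559)
p(C, Q) = sqrt(-42 + C)
r(I) = -I/2
300411/r(1318) - 1004442/p(1804, g) = 300411/((-1/2*1318)) - 1004442/sqrt(-42 + 1804) = 300411/(-659) - 1004442*sqrt(1762)/1762 = 300411*(-1/659) - 502221*sqrt(1762)/881 = -300411/659 - 502221*sqrt(1762)/881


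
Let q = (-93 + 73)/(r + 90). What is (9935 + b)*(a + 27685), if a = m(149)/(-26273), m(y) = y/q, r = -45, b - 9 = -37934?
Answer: -40718079687195/52546 ≈ -7.7490e+8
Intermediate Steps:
b = -37925 (b = 9 - 37934 = -37925)
q = -4/9 (q = (-93 + 73)/(-45 + 90) = -20/45 = -20*1/45 = -4/9 ≈ -0.44444)
m(y) = -9*y/4 (m(y) = y/(-4/9) = y*(-9/4) = -9*y/4)
a = 1341/105092 (a = -9/4*149/(-26273) = -1341/4*(-1/26273) = 1341/105092 ≈ 0.012760)
(9935 + b)*(a + 27685) = (9935 - 37925)*(1341/105092 + 27685) = -27990*2909473361/105092 = -40718079687195/52546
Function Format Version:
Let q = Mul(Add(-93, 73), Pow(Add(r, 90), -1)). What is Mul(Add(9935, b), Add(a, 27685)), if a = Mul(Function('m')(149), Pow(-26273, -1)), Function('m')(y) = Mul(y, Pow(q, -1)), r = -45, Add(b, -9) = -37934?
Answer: Rational(-40718079687195, 52546) ≈ -7.7490e+8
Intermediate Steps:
b = -37925 (b = Add(9, -37934) = -37925)
q = Rational(-4, 9) (q = Mul(Add(-93, 73), Pow(Add(-45, 90), -1)) = Mul(-20, Pow(45, -1)) = Mul(-20, Rational(1, 45)) = Rational(-4, 9) ≈ -0.44444)
Function('m')(y) = Mul(Rational(-9, 4), y) (Function('m')(y) = Mul(y, Pow(Rational(-4, 9), -1)) = Mul(y, Rational(-9, 4)) = Mul(Rational(-9, 4), y))
a = Rational(1341, 105092) (a = Mul(Mul(Rational(-9, 4), 149), Pow(-26273, -1)) = Mul(Rational(-1341, 4), Rational(-1, 26273)) = Rational(1341, 105092) ≈ 0.012760)
Mul(Add(9935, b), Add(a, 27685)) = Mul(Add(9935, -37925), Add(Rational(1341, 105092), 27685)) = Mul(-27990, Rational(2909473361, 105092)) = Rational(-40718079687195, 52546)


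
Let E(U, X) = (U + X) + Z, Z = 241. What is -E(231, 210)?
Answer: -682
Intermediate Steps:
E(U, X) = 241 + U + X (E(U, X) = (U + X) + 241 = 241 + U + X)
-E(231, 210) = -(241 + 231 + 210) = -1*682 = -682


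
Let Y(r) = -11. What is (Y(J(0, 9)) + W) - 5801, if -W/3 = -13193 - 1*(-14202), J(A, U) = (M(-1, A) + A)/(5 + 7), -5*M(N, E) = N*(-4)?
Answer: -8839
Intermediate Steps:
M(N, E) = 4*N/5 (M(N, E) = -N*(-4)/5 = -(-4)*N/5 = 4*N/5)
J(A, U) = -1/15 + A/12 (J(A, U) = ((⅘)*(-1) + A)/(5 + 7) = (-⅘ + A)/12 = (-⅘ + A)*(1/12) = -1/15 + A/12)
W = -3027 (W = -3*(-13193 - 1*(-14202)) = -3*(-13193 + 14202) = -3*1009 = -3027)
(Y(J(0, 9)) + W) - 5801 = (-11 - 3027) - 5801 = -3038 - 5801 = -8839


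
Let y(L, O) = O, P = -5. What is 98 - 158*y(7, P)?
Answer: 888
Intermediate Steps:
98 - 158*y(7, P) = 98 - 158*(-5) = 98 + 790 = 888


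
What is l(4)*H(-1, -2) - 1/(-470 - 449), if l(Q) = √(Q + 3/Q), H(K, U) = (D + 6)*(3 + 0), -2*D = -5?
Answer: 1/919 + 51*√19/4 ≈ 55.577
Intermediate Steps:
D = 5/2 (D = -½*(-5) = 5/2 ≈ 2.5000)
H(K, U) = 51/2 (H(K, U) = (5/2 + 6)*(3 + 0) = (17/2)*3 = 51/2)
l(4)*H(-1, -2) - 1/(-470 - 449) = √(4 + 3/4)*(51/2) - 1/(-470 - 449) = √(4 + 3*(¼))*(51/2) - 1/(-919) = √(4 + ¾)*(51/2) - 1*(-1/919) = √(19/4)*(51/2) + 1/919 = (√19/2)*(51/2) + 1/919 = 51*√19/4 + 1/919 = 1/919 + 51*√19/4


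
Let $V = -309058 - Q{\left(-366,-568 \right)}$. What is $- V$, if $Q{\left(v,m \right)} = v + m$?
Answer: $308124$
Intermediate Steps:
$Q{\left(v,m \right)} = m + v$
$V = -308124$ ($V = -309058 - \left(-568 - 366\right) = -309058 - -934 = -309058 + 934 = -308124$)
$- V = \left(-1\right) \left(-308124\right) = 308124$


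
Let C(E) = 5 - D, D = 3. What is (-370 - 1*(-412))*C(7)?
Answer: 84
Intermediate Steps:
C(E) = 2 (C(E) = 5 - 1*3 = 5 - 3 = 2)
(-370 - 1*(-412))*C(7) = (-370 - 1*(-412))*2 = (-370 + 412)*2 = 42*2 = 84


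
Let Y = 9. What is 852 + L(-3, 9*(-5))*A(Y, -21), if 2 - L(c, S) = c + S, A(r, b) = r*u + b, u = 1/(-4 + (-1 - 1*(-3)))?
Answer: -423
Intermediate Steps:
u = -½ (u = 1/(-4 + (-1 + 3)) = 1/(-4 + 2) = 1/(-2) = -½ ≈ -0.50000)
A(r, b) = b - r/2 (A(r, b) = r*(-½) + b = -r/2 + b = b - r/2)
L(c, S) = 2 - S - c (L(c, S) = 2 - (c + S) = 2 - (S + c) = 2 + (-S - c) = 2 - S - c)
852 + L(-3, 9*(-5))*A(Y, -21) = 852 + (2 - 9*(-5) - 1*(-3))*(-21 - ½*9) = 852 + (2 - 1*(-45) + 3)*(-21 - 9/2) = 852 + (2 + 45 + 3)*(-51/2) = 852 + 50*(-51/2) = 852 - 1275 = -423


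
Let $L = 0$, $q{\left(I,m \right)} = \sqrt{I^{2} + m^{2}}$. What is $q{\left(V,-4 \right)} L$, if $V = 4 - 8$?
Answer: $0$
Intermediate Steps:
$V = -4$ ($V = 4 - 8 = -4$)
$q{\left(V,-4 \right)} L = \sqrt{\left(-4\right)^{2} + \left(-4\right)^{2}} \cdot 0 = \sqrt{16 + 16} \cdot 0 = \sqrt{32} \cdot 0 = 4 \sqrt{2} \cdot 0 = 0$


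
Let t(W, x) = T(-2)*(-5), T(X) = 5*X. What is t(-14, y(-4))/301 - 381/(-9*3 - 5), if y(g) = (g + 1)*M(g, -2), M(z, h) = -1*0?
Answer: 116281/9632 ≈ 12.072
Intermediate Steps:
M(z, h) = 0
y(g) = 0 (y(g) = (g + 1)*0 = (1 + g)*0 = 0)
t(W, x) = 50 (t(W, x) = (5*(-2))*(-5) = -10*(-5) = 50)
t(-14, y(-4))/301 - 381/(-9*3 - 5) = 50/301 - 381/(-9*3 - 5) = 50*(1/301) - 381/(-27 - 5) = 50/301 - 381/(-32) = 50/301 - 381*(-1/32) = 50/301 + 381/32 = 116281/9632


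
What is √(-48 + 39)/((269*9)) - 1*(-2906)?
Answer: 2906 + I/807 ≈ 2906.0 + 0.0012392*I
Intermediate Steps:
√(-48 + 39)/((269*9)) - 1*(-2906) = √(-9)/2421 + 2906 = (3*I)*(1/2421) + 2906 = I/807 + 2906 = 2906 + I/807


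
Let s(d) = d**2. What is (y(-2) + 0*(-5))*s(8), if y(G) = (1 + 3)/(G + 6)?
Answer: 64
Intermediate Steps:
y(G) = 4/(6 + G)
(y(-2) + 0*(-5))*s(8) = (4/(6 - 2) + 0*(-5))*8**2 = (4/4 + 0)*64 = (4*(1/4) + 0)*64 = (1 + 0)*64 = 1*64 = 64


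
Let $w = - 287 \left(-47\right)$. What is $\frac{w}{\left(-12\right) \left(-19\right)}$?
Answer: $\frac{13489}{228} \approx 59.162$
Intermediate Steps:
$w = 13489$ ($w = \left(-1\right) \left(-13489\right) = 13489$)
$\frac{w}{\left(-12\right) \left(-19\right)} = \frac{13489}{\left(-12\right) \left(-19\right)} = \frac{13489}{228}$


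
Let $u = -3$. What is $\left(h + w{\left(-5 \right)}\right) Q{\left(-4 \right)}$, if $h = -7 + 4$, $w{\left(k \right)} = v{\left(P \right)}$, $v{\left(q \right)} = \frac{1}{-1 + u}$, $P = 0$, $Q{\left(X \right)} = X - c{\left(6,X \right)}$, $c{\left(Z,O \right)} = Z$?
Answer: $\frac{65}{2} \approx 32.5$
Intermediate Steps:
$Q{\left(X \right)} = -6 + X$ ($Q{\left(X \right)} = X - 6 = -6 + X$)
$v{\left(q \right)} = - \frac{1}{4}$ ($v{\left(q \right)} = \frac{1}{-1 - 3} = \frac{1}{-4} = - \frac{1}{4}$)
$w{\left(k \right)} = - \frac{1}{4}$
$h = -3$
$\left(h + w{\left(-5 \right)}\right) Q{\left(-4 \right)} = \left(-3 - \frac{1}{4}\right) \left(-6 - 4\right) = \left(- \frac{13}{4}\right) \left(-10\right) = \frac{65}{2}$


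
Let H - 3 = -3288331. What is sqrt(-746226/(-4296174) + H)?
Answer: 47*I*sqrt(763203961324321)/716029 ≈ 1813.4*I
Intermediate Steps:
H = -3288328 (H = 3 - 3288331 = -3288328)
sqrt(-746226/(-4296174) + H) = sqrt(-746226/(-4296174) - 3288328) = sqrt(-746226*(-1/4296174) - 3288328) = sqrt(124371/716029 - 3288328) = sqrt(-2354538085141/716029) = 47*I*sqrt(763203961324321)/716029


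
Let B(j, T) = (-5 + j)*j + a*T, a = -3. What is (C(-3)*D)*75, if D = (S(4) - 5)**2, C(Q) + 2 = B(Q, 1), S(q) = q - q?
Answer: 35625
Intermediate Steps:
B(j, T) = -3*T + j*(-5 + j) (B(j, T) = (-5 + j)*j - 3*T = j*(-5 + j) - 3*T = -3*T + j*(-5 + j))
S(q) = 0
C(Q) = -5 + Q**2 - 5*Q (C(Q) = -2 + (Q**2 - 5*Q - 3*1) = -2 + (Q**2 - 5*Q - 3) = -2 + (-3 + Q**2 - 5*Q) = -5 + Q**2 - 5*Q)
D = 25 (D = (0 - 5)**2 = (-5)**2 = 25)
(C(-3)*D)*75 = ((-5 + (-3)**2 - 5*(-3))*25)*75 = ((-5 + 9 + 15)*25)*75 = (19*25)*75 = 475*75 = 35625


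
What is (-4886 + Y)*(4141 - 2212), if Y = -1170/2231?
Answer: -21029641644/2231 ≈ -9.4261e+6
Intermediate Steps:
Y = -1170/2231 (Y = -1170*1/2231 = -1170/2231 ≈ -0.52443)
(-4886 + Y)*(4141 - 2212) = (-4886 - 1170/2231)*(4141 - 2212) = -10901836/2231*1929 = -21029641644/2231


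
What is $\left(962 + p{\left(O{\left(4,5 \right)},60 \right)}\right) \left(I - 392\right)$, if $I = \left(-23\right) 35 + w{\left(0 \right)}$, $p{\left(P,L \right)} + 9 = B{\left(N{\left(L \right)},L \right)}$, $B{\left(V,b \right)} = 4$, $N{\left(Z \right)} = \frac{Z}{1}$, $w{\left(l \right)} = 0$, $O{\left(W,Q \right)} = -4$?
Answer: $-1145529$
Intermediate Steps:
$N{\left(Z \right)} = Z$ ($N{\left(Z \right)} = Z 1 = Z$)
$p{\left(P,L \right)} = -5$ ($p{\left(P,L \right)} = -9 + 4 = -5$)
$I = -805$ ($I = \left(-23\right) 35 + 0 = -805 + 0 = -805$)
$\left(962 + p{\left(O{\left(4,5 \right)},60 \right)}\right) \left(I - 392\right) = \left(962 - 5\right) \left(-805 - 392\right) = 957 \left(-1197\right) = -1145529$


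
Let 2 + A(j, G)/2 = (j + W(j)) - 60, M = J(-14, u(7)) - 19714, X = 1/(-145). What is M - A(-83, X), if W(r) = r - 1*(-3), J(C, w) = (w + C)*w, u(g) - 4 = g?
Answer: -19297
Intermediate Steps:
u(g) = 4 + g
X = -1/145 ≈ -0.0068966
J(C, w) = w*(C + w) (J(C, w) = (C + w)*w = w*(C + w))
M = -19747 (M = (4 + 7)*(-14 + (4 + 7)) - 19714 = 11*(-14 + 11) - 19714 = 11*(-3) - 19714 = -33 - 19714 = -19747)
W(r) = 3 + r (W(r) = r + 3 = 3 + r)
A(j, G) = -118 + 4*j (A(j, G) = -4 + 2*((j + (3 + j)) - 60) = -4 + 2*((3 + 2*j) - 60) = -4 + 2*(-57 + 2*j) = -4 + (-114 + 4*j) = -118 + 4*j)
M - A(-83, X) = -19747 - (-118 + 4*(-83)) = -19747 - (-118 - 332) = -19747 - 1*(-450) = -19747 + 450 = -19297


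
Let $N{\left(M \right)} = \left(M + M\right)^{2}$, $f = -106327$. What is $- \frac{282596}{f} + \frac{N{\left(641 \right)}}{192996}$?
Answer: $\frac{57322718491}{5130171423} \approx 11.174$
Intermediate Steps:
$N{\left(M \right)} = 4 M^{2}$ ($N{\left(M \right)} = \left(2 M\right)^{2} = 4 M^{2}$)
$- \frac{282596}{f} + \frac{N{\left(641 \right)}}{192996} = - \frac{282596}{-106327} + \frac{4 \cdot 641^{2}}{192996} = \left(-282596\right) \left(- \frac{1}{106327}\right) + 4 \cdot 410881 \cdot \frac{1}{192996} = \frac{282596}{106327} + 1643524 \cdot \frac{1}{192996} = \frac{282596}{106327} + \frac{410881}{48249} = \frac{57322718491}{5130171423}$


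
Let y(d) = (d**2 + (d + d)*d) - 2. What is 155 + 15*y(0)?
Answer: 125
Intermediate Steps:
y(d) = -2 + 3*d**2 (y(d) = (d**2 + (2*d)*d) - 2 = (d**2 + 2*d**2) - 2 = 3*d**2 - 2 = -2 + 3*d**2)
155 + 15*y(0) = 155 + 15*(-2 + 3*0**2) = 155 + 15*(-2 + 3*0) = 155 + 15*(-2 + 0) = 155 + 15*(-2) = 155 - 30 = 125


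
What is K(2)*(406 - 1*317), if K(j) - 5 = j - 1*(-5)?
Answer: 1068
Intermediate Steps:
K(j) = 10 + j (K(j) = 5 + (j - 1*(-5)) = 5 + (j + 5) = 5 + (5 + j) = 10 + j)
K(2)*(406 - 1*317) = (10 + 2)*(406 - 1*317) = 12*(406 - 317) = 12*89 = 1068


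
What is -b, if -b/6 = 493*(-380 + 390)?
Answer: 29580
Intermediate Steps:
b = -29580 (b = -2958*(-380 + 390) = -2958*10 = -6*4930 = -29580)
-b = -1*(-29580) = 29580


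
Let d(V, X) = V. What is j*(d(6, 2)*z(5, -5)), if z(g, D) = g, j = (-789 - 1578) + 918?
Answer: -43470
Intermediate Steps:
j = -1449 (j = -2367 + 918 = -1449)
j*(d(6, 2)*z(5, -5)) = -8694*5 = -1449*30 = -43470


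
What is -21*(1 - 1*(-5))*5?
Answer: -630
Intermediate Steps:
-21*(1 - 1*(-5))*5 = -21*(1 + 5)*5 = -21*6*5 = -126*5 = -630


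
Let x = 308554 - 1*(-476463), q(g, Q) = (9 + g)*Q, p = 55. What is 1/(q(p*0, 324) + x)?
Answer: 1/787933 ≈ 1.2691e-6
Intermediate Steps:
q(g, Q) = Q*(9 + g)
x = 785017 (x = 308554 + 476463 = 785017)
1/(q(p*0, 324) + x) = 1/(324*(9 + 55*0) + 785017) = 1/(324*(9 + 0) + 785017) = 1/(324*9 + 785017) = 1/(2916 + 785017) = 1/787933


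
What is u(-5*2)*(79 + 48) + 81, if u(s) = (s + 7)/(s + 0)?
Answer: 1191/10 ≈ 119.10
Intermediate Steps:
u(s) = (7 + s)/s
u(-5*2)*(79 + 48) + 81 = ((7 - 5*2)/((-5*2)))*(79 + 48) + 81 = ((7 - 10)/(-10))*127 + 81 = -⅒*(-3)*127 + 81 = (3/10)*127 + 81 = 381/10 + 81 = 1191/10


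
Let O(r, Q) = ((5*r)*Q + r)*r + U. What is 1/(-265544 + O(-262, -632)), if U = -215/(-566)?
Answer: -566/122885357825 ≈ -4.6059e-9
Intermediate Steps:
U = 215/566 (U = -215*(-1/566) = 215/566 ≈ 0.37986)
O(r, Q) = 215/566 + r*(r + 5*Q*r) (O(r, Q) = ((5*r)*Q + r)*r + 215/566 = (5*Q*r + r)*r + 215/566 = (r + 5*Q*r)*r + 215/566 = r*(r + 5*Q*r) + 215/566 = 215/566 + r*(r + 5*Q*r))
1/(-265544 + O(-262, -632)) = 1/(-265544 + (215/566 + (-262)² + 5*(-632)*(-262)²)) = 1/(-265544 + (215/566 + 68644 + 5*(-632)*68644)) = 1/(-265544 + (215/566 + 68644 - 216915040)) = 1/(-265544 - 122735059921/566) = 1/(-122885357825/566) = -566/122885357825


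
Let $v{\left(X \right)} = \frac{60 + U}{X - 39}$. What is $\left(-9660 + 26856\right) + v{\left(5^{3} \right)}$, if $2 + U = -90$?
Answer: $\frac{739412}{43} \approx 17196.0$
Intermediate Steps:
$U = -92$ ($U = -2 - 90 = -92$)
$v{\left(X \right)} = - \frac{32}{-39 + X}$ ($v{\left(X \right)} = \frac{60 - 92}{X - 39} = - \frac{32}{-39 + X}$)
$\left(-9660 + 26856\right) + v{\left(5^{3} \right)} = \left(-9660 + 26856\right) - \frac{32}{-39 + 5^{3}} = 17196 - \frac{32}{-39 + 125} = 17196 - \frac{32}{86} = 17196 - \frac{16}{43} = \frac{739412}{43}$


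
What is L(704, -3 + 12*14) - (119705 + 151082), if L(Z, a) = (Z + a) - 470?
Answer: -270388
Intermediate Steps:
L(Z, a) = -470 + Z + a
L(704, -3 + 12*14) - (119705 + 151082) = (-470 + 704 + (-3 + 12*14)) - (119705 + 151082) = (-470 + 704 + (-3 + 168)) - 1*270787 = (-470 + 704 + 165) - 270787 = 399 - 270787 = -270388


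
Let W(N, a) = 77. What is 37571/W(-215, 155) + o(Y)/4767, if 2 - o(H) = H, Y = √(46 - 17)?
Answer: 25585873/52437 - √29/4767 ≈ 487.93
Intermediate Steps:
Y = √29 ≈ 5.3852
o(H) = 2 - H
37571/W(-215, 155) + o(Y)/4767 = 37571/77 + (2 - √29)/4767 = 37571*(1/77) + (2 - √29)*(1/4767) = 37571/77 + (2/4767 - √29/4767) = 25585873/52437 - √29/4767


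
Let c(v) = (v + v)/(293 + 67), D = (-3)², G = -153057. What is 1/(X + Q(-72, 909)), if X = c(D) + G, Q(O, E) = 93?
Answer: -20/3059279 ≈ -6.5375e-6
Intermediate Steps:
D = 9
c(v) = v/180 (c(v) = (2*v)/360 = (2*v)*(1/360) = v/180)
X = -3061139/20 (X = (1/180)*9 - 153057 = 1/20 - 153057 = -3061139/20 ≈ -1.5306e+5)
1/(X + Q(-72, 909)) = 1/(-3061139/20 + 93) = 1/(-3059279/20) = -20/3059279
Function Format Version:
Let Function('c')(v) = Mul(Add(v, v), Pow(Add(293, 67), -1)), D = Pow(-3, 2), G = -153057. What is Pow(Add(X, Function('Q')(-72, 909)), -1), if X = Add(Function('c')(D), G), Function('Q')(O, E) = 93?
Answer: Rational(-20, 3059279) ≈ -6.5375e-6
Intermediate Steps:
D = 9
Function('c')(v) = Mul(Rational(1, 180), v) (Function('c')(v) = Mul(Mul(2, v), Pow(360, -1)) = Mul(Mul(2, v), Rational(1, 360)) = Mul(Rational(1, 180), v))
X = Rational(-3061139, 20) (X = Add(Mul(Rational(1, 180), 9), -153057) = Add(Rational(1, 20), -153057) = Rational(-3061139, 20) ≈ -1.5306e+5)
Pow(Add(X, Function('Q')(-72, 909)), -1) = Pow(Add(Rational(-3061139, 20), 93), -1) = Pow(Rational(-3059279, 20), -1) = Rational(-20, 3059279)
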